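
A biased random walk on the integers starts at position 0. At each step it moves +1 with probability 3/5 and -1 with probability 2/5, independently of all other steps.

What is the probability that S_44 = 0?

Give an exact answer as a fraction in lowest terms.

Answer: 55389018131515004638602461184/1136868377216160297393798828125

Derivation:
To be at 0 after 44 steps: need exactly 22 steps of +1 and 22 of -1.
Number of such sequences: C(44,22) = 2104098963720
Each has probability (3/5)^22 · (2/5)^22 = 131621703842267136/5684341886080801486968994140625
P = 2104098963720 · 131621703842267136/5684341886080801486968994140625 = 55389018131515004638602461184/1136868377216160297393798828125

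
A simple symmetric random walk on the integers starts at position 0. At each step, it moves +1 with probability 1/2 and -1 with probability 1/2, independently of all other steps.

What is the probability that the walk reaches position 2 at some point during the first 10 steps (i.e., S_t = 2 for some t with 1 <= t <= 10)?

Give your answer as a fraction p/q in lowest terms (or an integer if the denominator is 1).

Answer: 281/512

Derivation:
Count via complement. Let g(t,s) = #length-t paths at position s with S_1..S_t all ≠ 2.
g(t,s) = g(t-1,s-1) + g(t-1,s+1) for s ≠ 2; g(t,2) = 0.
t=0: g(0,0)=1
t=1: g(1,-1)=1 g(1,1)=1
t=2: g(2,-2)=1 g(2,0)=2
t=3: g(3,-3)=1 g(3,-1)=3 g(3,1)=2
t=4: g(4,-4)=1 g(4,-2)=4 g(4,0)=5
t=5: g(5,-5)=1 g(5,-3)=5 g(5,-1)=9 g(5,1)=5
t=6: g(6,-6)=1 g(6,-4)=6 g(6,-2)=14 g(6,0)=14
t=7: g(7,-7)=1 g(7,-5)=7 g(7,-3)=20 g(7,-1)=28 g(7,1)=14
t=8: g(8,-8)=1 g(8,-6)=8 g(8,-4)=27 g(8,-2)=48 g(8,0)=42
t=9: g(9,-9)=1 g(9,-7)=9 g(9,-5)=35 g(9,-3)=75 g(9,-1)=90 g(9,1)=42
t=10: g(10,-10)=1 g(10,-8)=10 g(10,-6)=44 g(10,-4)=110 g(10,-2)=165 g(10,0)=132
Paths never hitting 2: Σ_s g(10,s) = 462
Paths hitting 2: 2^10 - 462 = 562
P = 562/1024 = 281/512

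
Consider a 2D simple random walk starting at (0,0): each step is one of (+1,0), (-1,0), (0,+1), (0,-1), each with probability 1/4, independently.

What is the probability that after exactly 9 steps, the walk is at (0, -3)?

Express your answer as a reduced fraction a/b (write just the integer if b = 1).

Let h be the number of horizontal steps (so 9-h are vertical). To end at (0,-3) need (h+0)/2 right-steps and ((9-h)-3)/2 up-steps.
Sum over h with 0 ≤ h ≤ 6, h ≡ 0 (mod 2), 9-h ≡ 1 (mod 2):
h=0: C(9,0)·C(0,0)·C(9,3) = 1·1·84 = 84
h=2: C(9,2)·C(2,1)·C(7,2) = 36·2·21 = 1512
h=4: C(9,4)·C(4,2)·C(5,1) = 126·6·5 = 3780
h=6: C(9,6)·C(6,3)·C(3,0) = 84·20·1 = 1680
Total favorable: 7056
Total paths: 4^9 = 262144
P = 7056/262144 = 441/16384

Answer: 441/16384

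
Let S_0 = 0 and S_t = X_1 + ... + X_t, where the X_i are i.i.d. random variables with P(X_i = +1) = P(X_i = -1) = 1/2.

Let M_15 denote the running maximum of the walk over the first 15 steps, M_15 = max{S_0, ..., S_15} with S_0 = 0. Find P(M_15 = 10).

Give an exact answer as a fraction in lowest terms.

Answer: 105/32768

Derivation:
Let M_15 = max(S_0,...,S_15). Use the reflection principle: for j ≥ 1, #{paths with M_15 ≥ j} = #{S_15 ≥ j} + #{S_15 ≥ j+1}.
By reflection, #{M_15 ≥ 10} = #{S_15 ≥ 10} + #{S_15 ≥ 11} = 121 + 121 = 242.
#{M_15 ≥ 11} = #{S_15 ≥ 11} + #{S_15 ≥ 12} = 121 + 16 = 137.
#{M_15 = 10} = 242 - 137 = 105.
P(M_15 = 10) = 105/32768 = 105/32768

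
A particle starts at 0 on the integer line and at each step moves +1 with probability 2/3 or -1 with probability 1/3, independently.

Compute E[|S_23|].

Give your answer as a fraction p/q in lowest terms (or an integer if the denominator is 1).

Answer: 247004221931/31381059609

Derivation:
S_23 takes values m ≡ 1 (mod 2) with |m| ≤ 23; P(S_23=m) = C(23,(23+m)/2) · (2/3)^((23+m)/2) · (1/3)^((23-m)/2).
Distribution: P(S=-23)=1/94143178827, P(S=-21)=46/94143178827, P(S=-19)=1012/94143178827, P(S=-17)=14168/94143178827, P(S=-15)=141680/94143178827, P(S=-13)=1076768/94143178827, P(S=-11)=2153536/31381059609, P(S=-9)=10460032/31381059609, P(S=-7)=41840128/31381059609, P(S=-5)=418401280/94143178827, P(S=-3)=1171523584/94143178827, P(S=-1)=2769055744/94143178827, P(S=1)=5538111488/94143178827, P(S=3)=9372188672/94143178827, P(S=5)=13388840960/94143178827, P(S=7)=5355536384/31381059609, P(S=9)=5355536384/31381059609, P(S=11)=4410441728/31381059609, P(S=13)=8820883456/94143178827, P(S=15)=4642570240/94143178827, P(S=17)=1857028096/94143178827, P(S=19)=530579456/94143178827, P(S=21)=96468992/94143178827, P(S=23)=8388608/94143178827
E[|S_23|] = Σ_m |m|·P(S_23=m) = 247004221931/31381059609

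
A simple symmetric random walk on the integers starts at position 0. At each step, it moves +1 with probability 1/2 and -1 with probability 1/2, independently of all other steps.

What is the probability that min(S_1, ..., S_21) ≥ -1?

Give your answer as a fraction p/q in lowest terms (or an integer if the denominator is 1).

Answer: 88179/262144

Derivation:
Let f(t,s) = #length-t paths at position s with S_1..S_t all ≥ -1.
f(t,s) = f(t-1,s-1) + f(t-1,s+1) for s ≥ -1; f(t,s) = 0 for s < -1.
t=0: f(0,0)=1
t=1: f(1,-1)=1 f(1,1)=1
t=2: f(2,0)=2 f(2,2)=1
t=3: f(3,-1)=2 f(3,1)=3 f(3,3)=1
t=4: f(4,0)=5 f(4,2)=4 f(4,4)=1
t=5: f(5,-1)=5 f(5,1)=9 f(5,3)=5 f(5,5)=1
t=6: f(6,0)=14 f(6,2)=14 f(6,4)=6 f(6,6)=1
t=7: f(7,-1)=14 f(7,1)=28 f(7,3)=20 f(7,5)=7 f(7,7)=1
t=8: f(8,0)=42 f(8,2)=48 f(8,4)=27 f(8,6)=8 f(8,8)=1
t=9: f(9,-1)=42 f(9,1)=90 f(9,3)=75 f(9,5)=35 f(9,7)=9 f(9,9)=1
t=10: f(10,0)=132 f(10,2)=165 f(10,4)=110 f(10,6)=44 f(10,8)=10 f(10,10)=1
t=11: f(11,-1)=132 f(11,1)=297 f(11,3)=275 f(11,5)=154 f(11,7)=54 f(11,9)=11 f(11,11)=1
t=12: f(12,0)=429 f(12,2)=572 f(12,4)=429 f(12,6)=208 f(12,8)=65 f(12,10)=12 f(12,12)=1
t=13: f(13,-1)=429 f(13,1)=1001 f(13,3)=1001 f(13,5)=637 f(13,7)=273 f(13,9)=77 f(13,11)=13 f(13,13)=1
t=14: f(14,0)=1430 f(14,2)=2002 f(14,4)=1638 f(14,6)=910 f(14,8)=350 f(14,10)=90 f(14,12)=14 f(14,14)=1
t=15: f(15,-1)=1430 f(15,1)=3432 f(15,3)=3640 f(15,5)=2548 f(15,7)=1260 f(15,9)=440 f(15,11)=104 f(15,13)=15 f(15,15)=1
t=16: f(16,0)=4862 f(16,2)=7072 f(16,4)=6188 f(16,6)=3808 f(16,8)=1700 f(16,10)=544 f(16,12)=119 f(16,14)=16 f(16,16)=1
t=17: f(17,-1)=4862 f(17,1)=11934 f(17,3)=13260 f(17,5)=9996 f(17,7)=5508 f(17,9)=2244 f(17,11)=663 f(17,13)=135 f(17,15)=17 f(17,17)=1
t=18: f(18,0)=16796 f(18,2)=25194 f(18,4)=23256 f(18,6)=15504 f(18,8)=7752 f(18,10)=2907 f(18,12)=798 f(18,14)=152 f(18,16)=18 f(18,18)=1
t=19: f(19,-1)=16796 f(19,1)=41990 f(19,3)=48450 f(19,5)=38760 f(19,7)=23256 f(19,9)=10659 f(19,11)=3705 f(19,13)=950 f(19,15)=170 f(19,17)=19 f(19,19)=1
t=20: f(20,0)=58786 f(20,2)=90440 f(20,4)=87210 f(20,6)=62016 f(20,8)=33915 f(20,10)=14364 f(20,12)=4655 f(20,14)=1120 f(20,16)=189 f(20,18)=20 f(20,20)=1
t=21: f(21,-1)=58786 f(21,1)=149226 f(21,3)=177650 f(21,5)=149226 f(21,7)=95931 f(21,9)=48279 f(21,11)=19019 f(21,13)=5775 f(21,15)=1309 f(21,17)=209 f(21,19)=21 f(21,21)=1
Σ_s f(21,s) = 705432
P = 705432/2097152 = 88179/262144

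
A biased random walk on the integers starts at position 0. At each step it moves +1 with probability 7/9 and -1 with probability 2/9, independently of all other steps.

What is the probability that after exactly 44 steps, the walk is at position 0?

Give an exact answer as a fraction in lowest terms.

To be at 0 after 44 steps: need exactly 22 steps of +1 and 22 of -1.
Number of such sequences: C(44,22) = 2104098963720
Each has probability (7/9)^22 · (2/9)^22 = 16398978063355821105872896/969773729787523602876821942164080815560161
P = 2104098963720 · 16398978063355821105872896/969773729787523602876821942164080815560161 = 11501690916391331898165621626545111040/323257909929174534292273980721360271853387

Answer: 11501690916391331898165621626545111040/323257909929174534292273980721360271853387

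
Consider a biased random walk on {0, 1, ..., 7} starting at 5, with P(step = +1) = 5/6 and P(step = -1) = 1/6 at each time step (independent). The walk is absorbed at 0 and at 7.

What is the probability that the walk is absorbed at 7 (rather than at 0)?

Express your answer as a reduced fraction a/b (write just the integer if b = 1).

Answer: 19525/19531

Derivation:
Biased walk: p = 5/6, q = 1/6, r = q/p = 1/5
Gambler's ruin: P(hit 7 before 0 | start at 5) = (1 - r^a)/(1 - r^N)
r^5 = 1/3125; r^7 = 1/78125
P = (1 - 1/3125) / (1 - 1/78125) = 3124/3125 / 78124/78125 = 19525/19531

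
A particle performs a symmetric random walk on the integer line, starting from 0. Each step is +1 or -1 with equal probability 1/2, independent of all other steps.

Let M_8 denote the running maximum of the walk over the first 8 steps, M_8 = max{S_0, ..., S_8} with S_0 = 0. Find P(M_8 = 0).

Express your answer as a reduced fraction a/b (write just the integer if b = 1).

Let M_8 = max(S_0,...,S_8). Use the reflection principle: for j ≥ 1, #{paths with M_8 ≥ j} = #{S_8 ≥ j} + #{S_8 ≥ j+1}.
P(M_8 ≥ 0) = 1 since S_0 = 0, so #{M_8 ≥ 0} = 256.
#{M_8 ≥ 1} = #{S_8 ≥ 1} + #{S_8 ≥ 2} = 93 + 93 = 186.
#{M_8 = 0} = 256 - 186 = 70.
P(M_8 = 0) = 70/256 = 35/128

Answer: 35/128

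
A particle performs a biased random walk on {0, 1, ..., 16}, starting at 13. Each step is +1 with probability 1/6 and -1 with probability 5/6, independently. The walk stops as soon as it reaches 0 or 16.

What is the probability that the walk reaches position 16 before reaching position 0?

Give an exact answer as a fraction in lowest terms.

Answer: 305175781/38146972656

Derivation:
Biased walk: p = 1/6, q = 5/6, r = q/p = 5
Gambler's ruin: P(hit 16 before 0 | start at 13) = (1 - r^a)/(1 - r^N)
r^13 = 1220703125; r^16 = 152587890625
P = (1 - 1220703125) / (1 - 152587890625) = -1220703124 / -152587890624 = 305175781/38146972656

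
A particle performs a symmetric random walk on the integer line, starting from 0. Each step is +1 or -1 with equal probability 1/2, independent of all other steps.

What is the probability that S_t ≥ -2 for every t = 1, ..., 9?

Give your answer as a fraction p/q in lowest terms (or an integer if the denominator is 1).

Answer: 21/32

Derivation:
Let f(t,s) = #length-t paths at position s with S_1..S_t all ≥ -2.
f(t,s) = f(t-1,s-1) + f(t-1,s+1) for s ≥ -2; f(t,s) = 0 for s < -2.
t=0: f(0,0)=1
t=1: f(1,-1)=1 f(1,1)=1
t=2: f(2,-2)=1 f(2,0)=2 f(2,2)=1
t=3: f(3,-1)=3 f(3,1)=3 f(3,3)=1
t=4: f(4,-2)=3 f(4,0)=6 f(4,2)=4 f(4,4)=1
t=5: f(5,-1)=9 f(5,1)=10 f(5,3)=5 f(5,5)=1
t=6: f(6,-2)=9 f(6,0)=19 f(6,2)=15 f(6,4)=6 f(6,6)=1
t=7: f(7,-1)=28 f(7,1)=34 f(7,3)=21 f(7,5)=7 f(7,7)=1
t=8: f(8,-2)=28 f(8,0)=62 f(8,2)=55 f(8,4)=28 f(8,6)=8 f(8,8)=1
t=9: f(9,-1)=90 f(9,1)=117 f(9,3)=83 f(9,5)=36 f(9,7)=9 f(9,9)=1
Σ_s f(9,s) = 336
P = 336/512 = 21/32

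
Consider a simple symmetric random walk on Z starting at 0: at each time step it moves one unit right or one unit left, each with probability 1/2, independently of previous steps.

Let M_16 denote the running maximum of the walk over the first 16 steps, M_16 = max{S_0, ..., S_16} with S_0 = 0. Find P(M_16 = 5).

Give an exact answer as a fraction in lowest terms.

Let M_16 = max(S_0,...,S_16). Use the reflection principle: for j ≥ 1, #{paths with M_16 ≥ j} = #{S_16 ≥ j} + #{S_16 ≥ j+1}.
By reflection, #{M_16 ≥ 5} = #{S_16 ≥ 5} + #{S_16 ≥ 6} = 6885 + 6885 = 13770.
#{M_16 ≥ 6} = #{S_16 ≥ 6} + #{S_16 ≥ 7} = 6885 + 2517 = 9402.
#{M_16 = 5} = 13770 - 9402 = 4368.
P(M_16 = 5) = 4368/65536 = 273/4096

Answer: 273/4096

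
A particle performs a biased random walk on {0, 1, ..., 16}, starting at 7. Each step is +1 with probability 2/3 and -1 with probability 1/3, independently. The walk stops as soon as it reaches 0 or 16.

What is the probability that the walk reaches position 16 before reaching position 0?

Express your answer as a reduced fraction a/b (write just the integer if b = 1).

Biased walk: p = 2/3, q = 1/3, r = q/p = 1/2
Gambler's ruin: P(hit 16 before 0 | start at 7) = (1 - r^a)/(1 - r^N)
r^7 = 1/128; r^16 = 1/65536
P = (1 - 1/128) / (1 - 1/65536) = 127/128 / 65535/65536 = 65024/65535

Answer: 65024/65535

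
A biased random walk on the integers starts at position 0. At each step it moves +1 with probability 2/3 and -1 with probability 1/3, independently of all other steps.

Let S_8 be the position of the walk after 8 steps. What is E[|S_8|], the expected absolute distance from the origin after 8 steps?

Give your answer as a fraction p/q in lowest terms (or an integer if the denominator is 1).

Answer: 20392/6561

Derivation:
S_8 takes values m ≡ 0 (mod 2) with |m| ≤ 8; P(S_8=m) = C(8,(8+m)/2) · (2/3)^((8+m)/2) · (1/3)^((8-m)/2).
Distribution: P(S=-8)=1/6561, P(S=-6)=16/6561, P(S=-4)=112/6561, P(S=-2)=448/6561, P(S=0)=1120/6561, P(S=2)=1792/6561, P(S=4)=1792/6561, P(S=6)=1024/6561, P(S=8)=256/6561
E[|S_8|] = Σ_m |m|·P(S_8=m) = 20392/6561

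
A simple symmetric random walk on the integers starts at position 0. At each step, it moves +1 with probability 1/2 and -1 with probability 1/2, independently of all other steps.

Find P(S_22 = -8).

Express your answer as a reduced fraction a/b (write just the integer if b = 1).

To reach position -8 after 22 steps: need 7 steps of +1 and 15 of -1.
Favorable paths: C(22,7) = 170544
Total paths: 2^22 = 4194304
P = 170544/4194304 = 10659/262144

Answer: 10659/262144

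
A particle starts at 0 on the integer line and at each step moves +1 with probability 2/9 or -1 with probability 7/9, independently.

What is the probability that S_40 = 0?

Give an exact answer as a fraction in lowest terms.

To be at 0 after 40 steps: need exactly 20 steps of +1 and 20 of -1.
Number of such sequences: C(40,20) = 137846528820
Each has probability (2/9)^20 · (7/9)^20 = 83668255425284801560576/147808829414345923316083210206383297601
P = 137846528820 · 83668255425284801560576/147808829414345923316083210206383297601 = 1281486509200071417225324506644480/16423203268260658146231467800709255289

Answer: 1281486509200071417225324506644480/16423203268260658146231467800709255289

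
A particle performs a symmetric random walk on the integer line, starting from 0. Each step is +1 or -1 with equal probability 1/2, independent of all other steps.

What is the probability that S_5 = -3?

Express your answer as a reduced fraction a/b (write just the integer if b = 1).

Answer: 5/32

Derivation:
To reach position -3 after 5 steps: need 1 step of +1 and 4 of -1.
Favorable paths: C(5,1) = 5
Total paths: 2^5 = 32
P = 5/32 = 5/32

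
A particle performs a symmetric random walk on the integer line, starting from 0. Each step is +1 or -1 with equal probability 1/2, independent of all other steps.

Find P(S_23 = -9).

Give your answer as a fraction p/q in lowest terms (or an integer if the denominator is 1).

Answer: 245157/8388608

Derivation:
To reach position -9 after 23 steps: need 7 steps of +1 and 16 of -1.
Favorable paths: C(23,7) = 245157
Total paths: 2^23 = 8388608
P = 245157/8388608 = 245157/8388608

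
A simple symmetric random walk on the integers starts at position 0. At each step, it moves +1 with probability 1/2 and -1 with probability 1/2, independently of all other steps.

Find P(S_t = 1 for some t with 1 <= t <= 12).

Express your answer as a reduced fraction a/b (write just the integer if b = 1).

Answer: 793/1024

Derivation:
Count via complement. Let g(t,s) = #length-t paths at position s with S_1..S_t all ≠ 1.
g(t,s) = g(t-1,s-1) + g(t-1,s+1) for s ≠ 1; g(t,1) = 0.
t=0: g(0,0)=1
t=1: g(1,-1)=1
t=2: g(2,-2)=1 g(2,0)=1
t=3: g(3,-3)=1 g(3,-1)=2
t=4: g(4,-4)=1 g(4,-2)=3 g(4,0)=2
t=5: g(5,-5)=1 g(5,-3)=4 g(5,-1)=5
t=6: g(6,-6)=1 g(6,-4)=5 g(6,-2)=9 g(6,0)=5
t=7: g(7,-7)=1 g(7,-5)=6 g(7,-3)=14 g(7,-1)=14
t=8: g(8,-8)=1 g(8,-6)=7 g(8,-4)=20 g(8,-2)=28 g(8,0)=14
t=9: g(9,-9)=1 g(9,-7)=8 g(9,-5)=27 g(9,-3)=48 g(9,-1)=42
t=10: g(10,-10)=1 g(10,-8)=9 g(10,-6)=35 g(10,-4)=75 g(10,-2)=90 g(10,0)=42
t=11: g(11,-11)=1 g(11,-9)=10 g(11,-7)=44 g(11,-5)=110 g(11,-3)=165 g(11,-1)=132
t=12: g(12,-12)=1 g(12,-10)=11 g(12,-8)=54 g(12,-6)=154 g(12,-4)=275 g(12,-2)=297 g(12,0)=132
Paths never hitting 1: Σ_s g(12,s) = 924
Paths hitting 1: 2^12 - 924 = 3172
P = 3172/4096 = 793/1024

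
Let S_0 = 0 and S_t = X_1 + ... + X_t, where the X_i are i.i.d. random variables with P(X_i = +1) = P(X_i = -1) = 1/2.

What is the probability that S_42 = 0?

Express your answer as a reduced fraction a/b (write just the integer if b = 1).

Answer: 67282234305/549755813888

Derivation:
To return to 0 after 42 steps: need exactly 21 steps of +1 and 21 of -1.
Favorable paths: C(42,21) = 538257874440
Total paths: 2^42 = 4398046511104
P = 538257874440/4398046511104 = 67282234305/549755813888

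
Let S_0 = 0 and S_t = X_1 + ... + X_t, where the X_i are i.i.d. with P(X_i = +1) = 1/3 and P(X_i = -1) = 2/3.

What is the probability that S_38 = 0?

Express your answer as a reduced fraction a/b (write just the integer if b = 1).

To be at 0 after 38 steps: need exactly 19 steps of +1 and 19 of -1.
Number of such sequences: C(38,19) = 35345263800
Each has probability (1/3)^19 · (2/3)^19 = 524288/1350851717672992089
P = 35345263800 · 524288/1350851717672992089 = 6177032555724800/450283905890997363

Answer: 6177032555724800/450283905890997363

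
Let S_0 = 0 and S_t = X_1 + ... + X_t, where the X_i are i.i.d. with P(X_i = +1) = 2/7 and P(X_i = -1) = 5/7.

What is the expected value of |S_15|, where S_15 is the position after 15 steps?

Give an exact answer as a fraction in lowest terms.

S_15 takes values m ≡ 1 (mod 2) with |m| ≤ 15; P(S_15=m) = C(15,(15+m)/2) · (2/7)^((15+m)/2) · (5/7)^((15-m)/2).
Distribution: P(S=-15)=30517578125/4747561509943, P(S=-13)=183105468750/4747561509943, P(S=-11)=73242187500/678223072849, P(S=-9)=126953125000/678223072849, P(S=-7)=152343750000/678223072849, P(S=-5)=134062500000/678223072849, P(S=-3)=89375000000/678223072849, P(S=-1)=321750000000/4747561509943, P(S=1)=128700000000/4747561509943, P(S=3)=5720000000/678223072849, P(S=5)=1372800000/678223072849, P(S=7)=249600000/678223072849, P(S=9)=33280000/678223072849, P(S=11)=3072000/678223072849, P(S=13)=1228800/4747561509943, P(S=15)=32768/4747561509943
E[|S_15|] = Σ_m |m|·P(S_15=m) = 4448990625435/678223072849

Answer: 4448990625435/678223072849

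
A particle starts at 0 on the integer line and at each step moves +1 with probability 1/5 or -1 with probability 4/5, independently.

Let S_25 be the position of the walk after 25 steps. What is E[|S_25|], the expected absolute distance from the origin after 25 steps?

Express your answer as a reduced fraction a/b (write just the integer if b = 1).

Answer: 35765426146786873/2384185791015625

Derivation:
S_25 takes values m ≡ 1 (mod 2) with |m| ≤ 25; P(S_25=m) = C(25,(25+m)/2) · (1/5)^((25+m)/2) · (4/5)^((25-m)/2).
Distribution: P(S=-25)=1125899906842624/298023223876953125, P(S=-23)=281474976710656/11920928955078125, P(S=-21)=844424930131968/11920928955078125, P(S=-19)=1618481116086272/11920928955078125, P(S=-17)=2225411534618624/11920928955078125, P(S=-15)=11683410556747776/59604644775390625, P(S=-13)=1947235092791296/11920928955078125, P(S=-11)=1321338098679808/11920928955078125, P(S=-9)=743252680507392/11920928955078125, P(S=-7)=350980432461824/11920928955078125, P(S=-5)=701960864923648/59604644775390625, P(S=-3)=47860968062976/11920928955078125, P(S=-1)=13959449018368/11920928955078125, P(S=1)=3489862254592/11920928955078125, P(S=3)=747827625984/11920928955078125, P(S=5)=685508657152/59604644775390625, P(S=7)=21422145536/11920928955078125, P(S=9)=2835283968/11920928955078125, P(S=11)=315031552/11920928955078125, P(S=13)=29016064/11920928955078125, P(S=15)=10881024/59604644775390625, P(S=17)=129536/11920928955078125, P(S=19)=5888/11920928955078125, P(S=21)=192/11920928955078125, P(S=23)=4/11920928955078125, P(S=25)=1/298023223876953125
E[|S_25|] = Σ_m |m|·P(S_25=m) = 35765426146786873/2384185791015625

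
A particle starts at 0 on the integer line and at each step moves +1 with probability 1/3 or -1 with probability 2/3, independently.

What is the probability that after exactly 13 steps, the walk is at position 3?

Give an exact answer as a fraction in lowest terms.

Answer: 4576/177147

Derivation:
To reach position 3 after 13 steps: need 8 steps of +1 and 5 steps of -1.
Number of such sequences: C(13,8) = 1287
Each has probability (1/3)^8 · (2/3)^5 = 32/1594323
P = 1287 · 32/1594323 = 4576/177147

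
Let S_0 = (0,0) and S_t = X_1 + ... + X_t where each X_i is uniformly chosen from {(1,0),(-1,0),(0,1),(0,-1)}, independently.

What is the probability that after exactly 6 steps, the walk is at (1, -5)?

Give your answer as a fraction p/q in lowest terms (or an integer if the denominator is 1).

Let h be the number of horizontal steps (so 6-h are vertical). To end at (1,-5) need (h+1)/2 right-steps and ((6-h)-5)/2 up-steps.
Sum over h with 1 ≤ h ≤ 1, h ≡ 1 (mod 2), 6-h ≡ 1 (mod 2):
h=1: C(6,1)·C(1,1)·C(5,0) = 6·1·1 = 6
Total favorable: 6
Total paths: 4^6 = 4096
P = 6/4096 = 3/2048

Answer: 3/2048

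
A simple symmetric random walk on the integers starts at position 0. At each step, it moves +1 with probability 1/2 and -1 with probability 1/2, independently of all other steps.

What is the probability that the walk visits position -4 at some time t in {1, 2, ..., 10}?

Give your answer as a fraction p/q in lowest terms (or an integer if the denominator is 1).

Answer: 29/128

Derivation:
Count via complement. Let g(t,s) = #length-t paths at position s with S_1..S_t all ≠ -4.
g(t,s) = g(t-1,s-1) + g(t-1,s+1) for s ≠ -4; g(t,-4) = 0.
t=0: g(0,0)=1
t=1: g(1,-1)=1 g(1,1)=1
t=2: g(2,-2)=1 g(2,0)=2 g(2,2)=1
t=3: g(3,-3)=1 g(3,-1)=3 g(3,1)=3 g(3,3)=1
t=4: g(4,-2)=4 g(4,0)=6 g(4,2)=4 g(4,4)=1
t=5: g(5,-3)=4 g(5,-1)=10 g(5,1)=10 g(5,3)=5 g(5,5)=1
t=6: g(6,-2)=14 g(6,0)=20 g(6,2)=15 g(6,4)=6 g(6,6)=1
t=7: g(7,-3)=14 g(7,-1)=34 g(7,1)=35 g(7,3)=21 g(7,5)=7 g(7,7)=1
t=8: g(8,-2)=48 g(8,0)=69 g(8,2)=56 g(8,4)=28 g(8,6)=8 g(8,8)=1
t=9: g(9,-3)=48 g(9,-1)=117 g(9,1)=125 g(9,3)=84 g(9,5)=36 g(9,7)=9 g(9,9)=1
t=10: g(10,-2)=165 g(10,0)=242 g(10,2)=209 g(10,4)=120 g(10,6)=45 g(10,8)=10 g(10,10)=1
Paths never hitting -4: Σ_s g(10,s) = 792
Paths hitting -4: 2^10 - 792 = 232
P = 232/1024 = 29/128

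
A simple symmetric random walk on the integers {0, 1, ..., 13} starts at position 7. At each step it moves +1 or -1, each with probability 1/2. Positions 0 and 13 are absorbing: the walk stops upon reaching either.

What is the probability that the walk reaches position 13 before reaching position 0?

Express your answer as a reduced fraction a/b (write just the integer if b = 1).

Answer: 7/13

Derivation:
Symmetric walk (p = 1/2): the harmonic-function argument gives P(hit 13 before 0 | start at 7) = a/N.
P = 7/13 = 7/13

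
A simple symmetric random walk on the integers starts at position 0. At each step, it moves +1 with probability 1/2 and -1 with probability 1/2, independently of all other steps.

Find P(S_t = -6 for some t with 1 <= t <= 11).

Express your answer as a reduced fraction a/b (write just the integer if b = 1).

Answer: 67/1024

Derivation:
Count via complement. Let g(t,s) = #length-t paths at position s with S_1..S_t all ≠ -6.
g(t,s) = g(t-1,s-1) + g(t-1,s+1) for s ≠ -6; g(t,-6) = 0.
t=0: g(0,0)=1
t=1: g(1,-1)=1 g(1,1)=1
t=2: g(2,-2)=1 g(2,0)=2 g(2,2)=1
t=3: g(3,-3)=1 g(3,-1)=3 g(3,1)=3 g(3,3)=1
t=4: g(4,-4)=1 g(4,-2)=4 g(4,0)=6 g(4,2)=4 g(4,4)=1
t=5: g(5,-5)=1 g(5,-3)=5 g(5,-1)=10 g(5,1)=10 g(5,3)=5 g(5,5)=1
t=6: g(6,-4)=6 g(6,-2)=15 g(6,0)=20 g(6,2)=15 g(6,4)=6 g(6,6)=1
t=7: g(7,-5)=6 g(7,-3)=21 g(7,-1)=35 g(7,1)=35 g(7,3)=21 g(7,5)=7 g(7,7)=1
t=8: g(8,-4)=27 g(8,-2)=56 g(8,0)=70 g(8,2)=56 g(8,4)=28 g(8,6)=8 g(8,8)=1
t=9: g(9,-5)=27 g(9,-3)=83 g(9,-1)=126 g(9,1)=126 g(9,3)=84 g(9,5)=36 g(9,7)=9 g(9,9)=1
t=10: g(10,-4)=110 g(10,-2)=209 g(10,0)=252 g(10,2)=210 g(10,4)=120 g(10,6)=45 g(10,8)=10 g(10,10)=1
t=11: g(11,-5)=110 g(11,-3)=319 g(11,-1)=461 g(11,1)=462 g(11,3)=330 g(11,5)=165 g(11,7)=55 g(11,9)=11 g(11,11)=1
Paths never hitting -6: Σ_s g(11,s) = 1914
Paths hitting -6: 2^11 - 1914 = 134
P = 134/2048 = 67/1024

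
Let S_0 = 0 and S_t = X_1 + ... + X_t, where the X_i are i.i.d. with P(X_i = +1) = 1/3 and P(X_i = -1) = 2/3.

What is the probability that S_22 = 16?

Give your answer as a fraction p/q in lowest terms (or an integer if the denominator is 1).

To reach position 16 after 22 steps: need 19 steps of +1 and 3 steps of -1.
Number of such sequences: C(22,19) = 1540
Each has probability (1/3)^19 · (2/3)^3 = 8/31381059609
P = 1540 · 8/31381059609 = 12320/31381059609

Answer: 12320/31381059609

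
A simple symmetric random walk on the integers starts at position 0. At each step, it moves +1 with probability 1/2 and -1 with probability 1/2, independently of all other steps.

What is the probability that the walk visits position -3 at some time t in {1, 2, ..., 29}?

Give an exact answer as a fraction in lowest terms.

Answer: 313889477/536870912

Derivation:
Count via complement. Let g(t,s) = #length-t paths at position s with S_1..S_t all ≠ -3.
g(t,s) = g(t-1,s-1) + g(t-1,s+1) for s ≠ -3; g(t,-3) = 0.
t=0: g(0,0)=1
t=1: g(1,-1)=1 g(1,1)=1
t=2: g(2,-2)=1 g(2,0)=2 g(2,2)=1
t=3: g(3,-1)=3 g(3,1)=3 g(3,3)=1
t=4: g(4,-2)=3 g(4,0)=6 g(4,2)=4 g(4,4)=1
t=5: g(5,-1)=9 g(5,1)=10 g(5,3)=5 g(5,5)=1
t=6: g(6,-2)=9 g(6,0)=19 g(6,2)=15 g(6,4)=6 g(6,6)=1
t=7: g(7,-1)=28 g(7,1)=34 g(7,3)=21 g(7,5)=7 g(7,7)=1
t=8: g(8,-2)=28 g(8,0)=62 g(8,2)=55 g(8,4)=28 g(8,6)=8 g(8,8)=1
t=9: g(9,-1)=90 g(9,1)=117 g(9,3)=83 g(9,5)=36 g(9,7)=9 g(9,9)=1
t=10: g(10,-2)=90 g(10,0)=207 g(10,2)=200 g(10,4)=119 g(10,6)=45 g(10,8)=10 g(10,10)=1
t=11: g(11,-1)=297 g(11,1)=407 g(11,3)=319 g(11,5)=164 g(11,7)=55 g(11,9)=11 g(11,11)=1
t=12: g(12,-2)=297 g(12,0)=704 g(12,2)=726 g(12,4)=483 g(12,6)=219 g(12,8)=66 g(12,10)=12 g(12,12)=1
t=13: g(13,-1)=1001 g(13,1)=1430 g(13,3)=1209 g(13,5)=702 g(13,7)=285 g(13,9)=78 g(13,11)=13 g(13,13)=1
t=14: g(14,-2)=1001 g(14,0)=2431 g(14,2)=2639 g(14,4)=1911 g(14,6)=987 g(14,8)=363 g(14,10)=91 g(14,12)=14 g(14,14)=1
t=15: g(15,-1)=3432 g(15,1)=5070 g(15,3)=4550 g(15,5)=2898 g(15,7)=1350 g(15,9)=454 g(15,11)=105 g(15,13)=15 g(15,15)=1
t=16: g(16,-2)=3432 g(16,0)=8502 g(16,2)=9620 g(16,4)=7448 g(16,6)=4248 g(16,8)=1804 g(16,10)=559 g(16,12)=120 g(16,14)=16 g(16,16)=1
t=17: g(17,-1)=11934 g(17,1)=18122 g(17,3)=17068 g(17,5)=11696 g(17,7)=6052 g(17,9)=2363 g(17,11)=679 g(17,13)=136 g(17,15)=17 g(17,17)=1
t=18: g(18,-2)=11934 g(18,0)=30056 g(18,2)=35190 g(18,4)=28764 g(18,6)=17748 g(18,8)=8415 g(18,10)=3042 g(18,12)=815 g(18,14)=153 g(18,16)=18 g(18,18)=1
t=19: g(19,-1)=41990 g(19,1)=65246 g(19,3)=63954 g(19,5)=46512 g(19,7)=26163 g(19,9)=11457 g(19,11)=3857 g(19,13)=968 g(19,15)=171 g(19,17)=19 g(19,19)=1
t=20: g(20,-2)=41990 g(20,0)=107236 g(20,2)=129200 g(20,4)=110466 g(20,6)=72675 g(20,8)=37620 g(20,10)=15314 g(20,12)=4825 g(20,14)=1139 g(20,16)=190 g(20,18)=20 g(20,20)=1
t=21: g(21,-1)=149226 g(21,1)=236436 g(21,3)=239666 g(21,5)=183141 g(21,7)=110295 g(21,9)=52934 g(21,11)=20139 g(21,13)=5964 g(21,15)=1329 g(21,17)=210 g(21,19)=21 g(21,21)=1
t=22: g(22,-2)=149226 g(22,0)=385662 g(22,2)=476102 g(22,4)=422807 g(22,6)=293436 g(22,8)=163229 g(22,10)=73073 g(22,12)=26103 g(22,14)=7293 g(22,16)=1539 g(22,18)=231 g(22,20)=22 g(22,22)=1
t=23: g(23,-1)=534888 g(23,1)=861764 g(23,3)=898909 g(23,5)=716243 g(23,7)=456665 g(23,9)=236302 g(23,11)=99176 g(23,13)=33396 g(23,15)=8832 g(23,17)=1770 g(23,19)=253 g(23,21)=23 g(23,23)=1
t=24: g(24,-2)=534888 g(24,0)=1396652 g(24,2)=1760673 g(24,4)=1615152 g(24,6)=1172908 g(24,8)=692967 g(24,10)=335478 g(24,12)=132572 g(24,14)=42228 g(24,16)=10602 g(24,18)=2023 g(24,20)=276 g(24,22)=24 g(24,24)=1
t=25: g(25,-1)=1931540 g(25,1)=3157325 g(25,3)=3375825 g(25,5)=2788060 g(25,7)=1865875 g(25,9)=1028445 g(25,11)=468050 g(25,13)=174800 g(25,15)=52830 g(25,17)=12625 g(25,19)=2299 g(25,21)=300 g(25,23)=25 g(25,25)=1
t=26: g(26,-2)=1931540 g(26,0)=5088865 g(26,2)=6533150 g(26,4)=6163885 g(26,6)=4653935 g(26,8)=2894320 g(26,10)=1496495 g(26,12)=642850 g(26,14)=227630 g(26,16)=65455 g(26,18)=14924 g(26,20)=2599 g(26,22)=325 g(26,24)=26 g(26,26)=1
t=27: g(27,-1)=7020405 g(27,1)=11622015 g(27,3)=12697035 g(27,5)=10817820 g(27,7)=7548255 g(27,9)=4390815 g(27,11)=2139345 g(27,13)=870480 g(27,15)=293085 g(27,17)=80379 g(27,19)=17523 g(27,21)=2924 g(27,23)=351 g(27,25)=27 g(27,27)=1
t=28: g(28,-2)=7020405 g(28,0)=18642420 g(28,2)=24319050 g(28,4)=23514855 g(28,6)=18366075 g(28,8)=11939070 g(28,10)=6530160 g(28,12)=3009825 g(28,14)=1163565 g(28,16)=373464 g(28,18)=97902 g(28,20)=20447 g(28,22)=3275 g(28,24)=378 g(28,26)=28 g(28,28)=1
t=29: g(29,-1)=25662825 g(29,1)=42961470 g(29,3)=47833905 g(29,5)=41880930 g(29,7)=30305145 g(29,9)=18469230 g(29,11)=9539985 g(29,13)=4173390 g(29,15)=1537029 g(29,17)=471366 g(29,19)=118349 g(29,21)=23722 g(29,23)=3653 g(29,25)=406 g(29,27)=29 g(29,29)=1
Paths never hitting -3: Σ_s g(29,s) = 222981435
Paths hitting -3: 2^29 - 222981435 = 313889477
P = 313889477/536870912 = 313889477/536870912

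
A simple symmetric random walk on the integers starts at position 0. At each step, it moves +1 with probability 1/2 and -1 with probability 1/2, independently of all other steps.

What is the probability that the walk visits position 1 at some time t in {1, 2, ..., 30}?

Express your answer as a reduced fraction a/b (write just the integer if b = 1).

Answer: 57414019/67108864

Derivation:
Count via complement. Let g(t,s) = #length-t paths at position s with S_1..S_t all ≠ 1.
g(t,s) = g(t-1,s-1) + g(t-1,s+1) for s ≠ 1; g(t,1) = 0.
t=0: g(0,0)=1
t=1: g(1,-1)=1
t=2: g(2,-2)=1 g(2,0)=1
t=3: g(3,-3)=1 g(3,-1)=2
t=4: g(4,-4)=1 g(4,-2)=3 g(4,0)=2
t=5: g(5,-5)=1 g(5,-3)=4 g(5,-1)=5
t=6: g(6,-6)=1 g(6,-4)=5 g(6,-2)=9 g(6,0)=5
t=7: g(7,-7)=1 g(7,-5)=6 g(7,-3)=14 g(7,-1)=14
t=8: g(8,-8)=1 g(8,-6)=7 g(8,-4)=20 g(8,-2)=28 g(8,0)=14
t=9: g(9,-9)=1 g(9,-7)=8 g(9,-5)=27 g(9,-3)=48 g(9,-1)=42
t=10: g(10,-10)=1 g(10,-8)=9 g(10,-6)=35 g(10,-4)=75 g(10,-2)=90 g(10,0)=42
t=11: g(11,-11)=1 g(11,-9)=10 g(11,-7)=44 g(11,-5)=110 g(11,-3)=165 g(11,-1)=132
t=12: g(12,-12)=1 g(12,-10)=11 g(12,-8)=54 g(12,-6)=154 g(12,-4)=275 g(12,-2)=297 g(12,0)=132
t=13: g(13,-13)=1 g(13,-11)=12 g(13,-9)=65 g(13,-7)=208 g(13,-5)=429 g(13,-3)=572 g(13,-1)=429
t=14: g(14,-14)=1 g(14,-12)=13 g(14,-10)=77 g(14,-8)=273 g(14,-6)=637 g(14,-4)=1001 g(14,-2)=1001 g(14,0)=429
t=15: g(15,-15)=1 g(15,-13)=14 g(15,-11)=90 g(15,-9)=350 g(15,-7)=910 g(15,-5)=1638 g(15,-3)=2002 g(15,-1)=1430
t=16: g(16,-16)=1 g(16,-14)=15 g(16,-12)=104 g(16,-10)=440 g(16,-8)=1260 g(16,-6)=2548 g(16,-4)=3640 g(16,-2)=3432 g(16,0)=1430
t=17: g(17,-17)=1 g(17,-15)=16 g(17,-13)=119 g(17,-11)=544 g(17,-9)=1700 g(17,-7)=3808 g(17,-5)=6188 g(17,-3)=7072 g(17,-1)=4862
t=18: g(18,-18)=1 g(18,-16)=17 g(18,-14)=135 g(18,-12)=663 g(18,-10)=2244 g(18,-8)=5508 g(18,-6)=9996 g(18,-4)=13260 g(18,-2)=11934 g(18,0)=4862
t=19: g(19,-19)=1 g(19,-17)=18 g(19,-15)=152 g(19,-13)=798 g(19,-11)=2907 g(19,-9)=7752 g(19,-7)=15504 g(19,-5)=23256 g(19,-3)=25194 g(19,-1)=16796
t=20: g(20,-20)=1 g(20,-18)=19 g(20,-16)=170 g(20,-14)=950 g(20,-12)=3705 g(20,-10)=10659 g(20,-8)=23256 g(20,-6)=38760 g(20,-4)=48450 g(20,-2)=41990 g(20,0)=16796
t=21: g(21,-21)=1 g(21,-19)=20 g(21,-17)=189 g(21,-15)=1120 g(21,-13)=4655 g(21,-11)=14364 g(21,-9)=33915 g(21,-7)=62016 g(21,-5)=87210 g(21,-3)=90440 g(21,-1)=58786
t=22: g(22,-22)=1 g(22,-20)=21 g(22,-18)=209 g(22,-16)=1309 g(22,-14)=5775 g(22,-12)=19019 g(22,-10)=48279 g(22,-8)=95931 g(22,-6)=149226 g(22,-4)=177650 g(22,-2)=149226 g(22,0)=58786
t=23: g(23,-23)=1 g(23,-21)=22 g(23,-19)=230 g(23,-17)=1518 g(23,-15)=7084 g(23,-13)=24794 g(23,-11)=67298 g(23,-9)=144210 g(23,-7)=245157 g(23,-5)=326876 g(23,-3)=326876 g(23,-1)=208012
t=24: g(24,-24)=1 g(24,-22)=23 g(24,-20)=252 g(24,-18)=1748 g(24,-16)=8602 g(24,-14)=31878 g(24,-12)=92092 g(24,-10)=211508 g(24,-8)=389367 g(24,-6)=572033 g(24,-4)=653752 g(24,-2)=534888 g(24,0)=208012
t=25: g(25,-25)=1 g(25,-23)=24 g(25,-21)=275 g(25,-19)=2000 g(25,-17)=10350 g(25,-15)=40480 g(25,-13)=123970 g(25,-11)=303600 g(25,-9)=600875 g(25,-7)=961400 g(25,-5)=1225785 g(25,-3)=1188640 g(25,-1)=742900
t=26: g(26,-26)=1 g(26,-24)=25 g(26,-22)=299 g(26,-20)=2275 g(26,-18)=12350 g(26,-16)=50830 g(26,-14)=164450 g(26,-12)=427570 g(26,-10)=904475 g(26,-8)=1562275 g(26,-6)=2187185 g(26,-4)=2414425 g(26,-2)=1931540 g(26,0)=742900
t=27: g(27,-27)=1 g(27,-25)=26 g(27,-23)=324 g(27,-21)=2574 g(27,-19)=14625 g(27,-17)=63180 g(27,-15)=215280 g(27,-13)=592020 g(27,-11)=1332045 g(27,-9)=2466750 g(27,-7)=3749460 g(27,-5)=4601610 g(27,-3)=4345965 g(27,-1)=2674440
t=28: g(28,-28)=1 g(28,-26)=27 g(28,-24)=350 g(28,-22)=2898 g(28,-20)=17199 g(28,-18)=77805 g(28,-16)=278460 g(28,-14)=807300 g(28,-12)=1924065 g(28,-10)=3798795 g(28,-8)=6216210 g(28,-6)=8351070 g(28,-4)=8947575 g(28,-2)=7020405 g(28,0)=2674440
t=29: g(29,-29)=1 g(29,-27)=28 g(29,-25)=377 g(29,-23)=3248 g(29,-21)=20097 g(29,-19)=95004 g(29,-17)=356265 g(29,-15)=1085760 g(29,-13)=2731365 g(29,-11)=5722860 g(29,-9)=10015005 g(29,-7)=14567280 g(29,-5)=17298645 g(29,-3)=15967980 g(29,-1)=9694845
t=30: g(30,-30)=1 g(30,-28)=29 g(30,-26)=405 g(30,-24)=3625 g(30,-22)=23345 g(30,-20)=115101 g(30,-18)=451269 g(30,-16)=1442025 g(30,-14)=3817125 g(30,-12)=8454225 g(30,-10)=15737865 g(30,-8)=24582285 g(30,-6)=31865925 g(30,-4)=33266625 g(30,-2)=25662825 g(30,0)=9694845
Paths never hitting 1: Σ_s g(30,s) = 155117520
Paths hitting 1: 2^30 - 155117520 = 918624304
P = 918624304/1073741824 = 57414019/67108864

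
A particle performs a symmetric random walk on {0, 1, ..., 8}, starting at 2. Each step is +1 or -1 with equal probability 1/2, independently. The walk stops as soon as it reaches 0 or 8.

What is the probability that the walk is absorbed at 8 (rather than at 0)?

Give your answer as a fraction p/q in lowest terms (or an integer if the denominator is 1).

Answer: 1/4

Derivation:
Symmetric walk (p = 1/2): the harmonic-function argument gives P(hit 8 before 0 | start at 2) = a/N.
P = 2/8 = 1/4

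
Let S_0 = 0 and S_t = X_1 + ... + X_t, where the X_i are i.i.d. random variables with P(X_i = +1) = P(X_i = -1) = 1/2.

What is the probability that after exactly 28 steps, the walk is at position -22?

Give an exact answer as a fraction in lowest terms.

To reach position -22 after 28 steps: need 3 steps of +1 and 25 of -1.
Favorable paths: C(28,3) = 3276
Total paths: 2^28 = 268435456
P = 3276/268435456 = 819/67108864

Answer: 819/67108864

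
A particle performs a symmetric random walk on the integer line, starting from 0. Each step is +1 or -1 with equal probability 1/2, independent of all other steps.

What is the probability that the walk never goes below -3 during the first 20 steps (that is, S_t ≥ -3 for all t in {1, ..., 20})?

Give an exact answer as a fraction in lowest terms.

Answer: 323323/524288

Derivation:
Let f(t,s) = #length-t paths at position s with S_1..S_t all ≥ -3.
f(t,s) = f(t-1,s-1) + f(t-1,s+1) for s ≥ -3; f(t,s) = 0 for s < -3.
t=0: f(0,0)=1
t=1: f(1,-1)=1 f(1,1)=1
t=2: f(2,-2)=1 f(2,0)=2 f(2,2)=1
t=3: f(3,-3)=1 f(3,-1)=3 f(3,1)=3 f(3,3)=1
t=4: f(4,-2)=4 f(4,0)=6 f(4,2)=4 f(4,4)=1
t=5: f(5,-3)=4 f(5,-1)=10 f(5,1)=10 f(5,3)=5 f(5,5)=1
t=6: f(6,-2)=14 f(6,0)=20 f(6,2)=15 f(6,4)=6 f(6,6)=1
t=7: f(7,-3)=14 f(7,-1)=34 f(7,1)=35 f(7,3)=21 f(7,5)=7 f(7,7)=1
t=8: f(8,-2)=48 f(8,0)=69 f(8,2)=56 f(8,4)=28 f(8,6)=8 f(8,8)=1
t=9: f(9,-3)=48 f(9,-1)=117 f(9,1)=125 f(9,3)=84 f(9,5)=36 f(9,7)=9 f(9,9)=1
t=10: f(10,-2)=165 f(10,0)=242 f(10,2)=209 f(10,4)=120 f(10,6)=45 f(10,8)=10 f(10,10)=1
t=11: f(11,-3)=165 f(11,-1)=407 f(11,1)=451 f(11,3)=329 f(11,5)=165 f(11,7)=55 f(11,9)=11 f(11,11)=1
t=12: f(12,-2)=572 f(12,0)=858 f(12,2)=780 f(12,4)=494 f(12,6)=220 f(12,8)=66 f(12,10)=12 f(12,12)=1
t=13: f(13,-3)=572 f(13,-1)=1430 f(13,1)=1638 f(13,3)=1274 f(13,5)=714 f(13,7)=286 f(13,9)=78 f(13,11)=13 f(13,13)=1
t=14: f(14,-2)=2002 f(14,0)=3068 f(14,2)=2912 f(14,4)=1988 f(14,6)=1000 f(14,8)=364 f(14,10)=91 f(14,12)=14 f(14,14)=1
t=15: f(15,-3)=2002 f(15,-1)=5070 f(15,1)=5980 f(15,3)=4900 f(15,5)=2988 f(15,7)=1364 f(15,9)=455 f(15,11)=105 f(15,13)=15 f(15,15)=1
t=16: f(16,-2)=7072 f(16,0)=11050 f(16,2)=10880 f(16,4)=7888 f(16,6)=4352 f(16,8)=1819 f(16,10)=560 f(16,12)=120 f(16,14)=16 f(16,16)=1
t=17: f(17,-3)=7072 f(17,-1)=18122 f(17,1)=21930 f(17,3)=18768 f(17,5)=12240 f(17,7)=6171 f(17,9)=2379 f(17,11)=680 f(17,13)=136 f(17,15)=17 f(17,17)=1
t=18: f(18,-2)=25194 f(18,0)=40052 f(18,2)=40698 f(18,4)=31008 f(18,6)=18411 f(18,8)=8550 f(18,10)=3059 f(18,12)=816 f(18,14)=153 f(18,16)=18 f(18,18)=1
t=19: f(19,-3)=25194 f(19,-1)=65246 f(19,1)=80750 f(19,3)=71706 f(19,5)=49419 f(19,7)=26961 f(19,9)=11609 f(19,11)=3875 f(19,13)=969 f(19,15)=171 f(19,17)=19 f(19,19)=1
t=20: f(20,-2)=90440 f(20,0)=145996 f(20,2)=152456 f(20,4)=121125 f(20,6)=76380 f(20,8)=38570 f(20,10)=15484 f(20,12)=4844 f(20,14)=1140 f(20,16)=190 f(20,18)=20 f(20,20)=1
Σ_s f(20,s) = 646646
P = 646646/1048576 = 323323/524288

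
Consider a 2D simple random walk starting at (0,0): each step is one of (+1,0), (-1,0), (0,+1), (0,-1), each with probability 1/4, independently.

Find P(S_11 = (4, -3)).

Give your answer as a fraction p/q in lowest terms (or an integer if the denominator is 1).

Answer: 12705/2097152

Derivation:
Let h be the number of horizontal steps (so 11-h are vertical). To end at (4,-3) need (h+4)/2 right-steps and ((11-h)-3)/2 up-steps.
Sum over h with 4 ≤ h ≤ 8, h ≡ 0 (mod 2), 11-h ≡ 1 (mod 2):
h=4: C(11,4)·C(4,4)·C(7,2) = 330·1·21 = 6930
h=6: C(11,6)·C(6,5)·C(5,1) = 462·6·5 = 13860
h=8: C(11,8)·C(8,6)·C(3,0) = 165·28·1 = 4620
Total favorable: 25410
Total paths: 4^11 = 4194304
P = 25410/4194304 = 12705/2097152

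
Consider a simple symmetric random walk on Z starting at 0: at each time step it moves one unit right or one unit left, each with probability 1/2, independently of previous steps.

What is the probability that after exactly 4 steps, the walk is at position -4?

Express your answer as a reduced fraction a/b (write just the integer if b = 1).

To reach position -4 after 4 steps: need 0 steps of +1 and 4 of -1.
Favorable paths: C(4,0) = 1
Total paths: 2^4 = 16
P = 1/16 = 1/16

Answer: 1/16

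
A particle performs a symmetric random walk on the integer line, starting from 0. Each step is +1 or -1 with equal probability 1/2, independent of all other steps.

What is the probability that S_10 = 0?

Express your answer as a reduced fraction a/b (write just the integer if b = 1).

Answer: 63/256

Derivation:
To return to 0 after 10 steps: need exactly 5 steps of +1 and 5 of -1.
Favorable paths: C(10,5) = 252
Total paths: 2^10 = 1024
P = 252/1024 = 63/256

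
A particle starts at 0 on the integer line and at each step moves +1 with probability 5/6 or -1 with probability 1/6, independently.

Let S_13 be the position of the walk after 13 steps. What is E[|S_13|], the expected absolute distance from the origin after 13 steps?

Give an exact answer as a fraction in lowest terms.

S_13 takes values m ≡ 1 (mod 2) with |m| ≤ 13; P(S_13=m) = C(13,(13+m)/2) · (5/6)^((13+m)/2) · (1/6)^((13-m)/2).
Distribution: P(S=-13)=1/13060694016, P(S=-11)=65/13060694016, P(S=-9)=325/2176782336, P(S=-7)=17875/6530347008, P(S=-5)=446875/13060694016, P(S=-3)=446875/1451188224, P(S=-1)=2234375/1088391168, P(S=1)=11171875/1088391168, P(S=3)=55859375/1451188224, P(S=5)=1396484375/13060694016, P(S=7)=1396484375/6530347008, P(S=9)=634765625/2176782336, P(S=11)=3173828125/13060694016, P(S=13)=1220703125/13060694016
E[|S_13|] = Σ_m |m|·P(S_13=m) = 1573270049/181398528

Answer: 1573270049/181398528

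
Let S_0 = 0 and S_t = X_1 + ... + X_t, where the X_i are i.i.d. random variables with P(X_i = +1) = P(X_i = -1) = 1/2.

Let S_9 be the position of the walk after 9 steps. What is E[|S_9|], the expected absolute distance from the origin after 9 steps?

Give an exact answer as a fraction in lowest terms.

S_9 takes values m ≡ 1 (mod 2) with |m| ≤ 9; P(S_9=m) = C(9,(9+m)/2)/2^9.
Total paths: 2^9 = 512
Distribution: P(S=-9)=1/512, P(S=-7)=9/512, P(S=-5)=36/512, P(S=-3)=84/512, P(S=-1)=126/512, P(S=1)=126/512, P(S=3)=84/512, P(S=5)=36/512, P(S=7)=9/512, P(S=9)=1/512
E[|S_9|] = Σ_m |m|·P(S_9=m) = 1260/512 = 315/128

Answer: 315/128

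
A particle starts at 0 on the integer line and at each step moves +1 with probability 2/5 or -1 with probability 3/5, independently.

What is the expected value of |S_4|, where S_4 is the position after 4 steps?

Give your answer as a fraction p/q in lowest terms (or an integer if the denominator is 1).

S_4 takes values m ≡ 0 (mod 2) with |m| ≤ 4; P(S_4=m) = C(4,(4+m)/2) · (2/5)^((4+m)/2) · (3/5)^((4-m)/2).
Distribution: P(S=-4)=81/625, P(S=-2)=216/625, P(S=0)=216/625, P(S=2)=96/625, P(S=4)=16/625
E[|S_4|] = Σ_m |m|·P(S_4=m) = 1012/625

Answer: 1012/625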